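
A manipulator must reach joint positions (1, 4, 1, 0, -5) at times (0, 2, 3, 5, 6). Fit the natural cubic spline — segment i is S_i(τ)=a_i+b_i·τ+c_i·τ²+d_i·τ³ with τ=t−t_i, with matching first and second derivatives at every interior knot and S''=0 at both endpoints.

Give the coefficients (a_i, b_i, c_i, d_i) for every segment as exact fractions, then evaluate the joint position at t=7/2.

Δ: Δ0=3/2, Δ1=-3, Δ2=-1/2, Δ3=-5
row 1: diag=6, rhs=-27; c'=1/6, d'=-9/2
row 2: denom=6−1·1/6=35/6; d'=(15−1·-9/2)/(35/6)=117/35
row 3: denom=6−2·12/35=186/35; d'=(-27−2·117/35)/(186/35)=-393/62
back: M3=-393/62
back: M2=117/35−12/35·-393/62=171/31
back: M1=-9/2−1/6·171/31=-168/31
M: M0=0, M1=-168/31, M2=171/31, M3=-393/62, M4=0
seg 0: a=1, c=M0/2=0, d=(M1−M0)/(6·2)=-14/31, b=Δ0−h0·(2M0+M1)/6=205/62
seg 1: a=4, c=M1/2=-84/31, d=(M2−M1)/(6·1)=113/62, b=Δ1−h1·(2M1+M2)/6=-131/62
seg 2: a=1, c=M2/2=171/62, d=(M3−M2)/(6·2)=-245/248, b=Δ2−h2·(2M2+M3)/6=-64/31
seg 3: a=0, c=M3/2=-393/124, d=(M4−M3)/(6·1)=131/124, b=Δ3−h3·(2M3+M4)/6=-179/62
t_q=7/2 → seg 2, τ=1/2; S=1+-64/31·τ+171/62·τ²+-245/248·τ³=1059/1984

  seg 0: a=1 b=205/62 c=0 d=-14/31
  seg 1: a=4 b=-131/62 c=-84/31 d=113/62
  seg 2: a=1 b=-64/31 c=171/62 d=-245/248
  seg 3: a=0 b=-179/62 c=-393/124 d=131/124
S(7/2) = 1059/1984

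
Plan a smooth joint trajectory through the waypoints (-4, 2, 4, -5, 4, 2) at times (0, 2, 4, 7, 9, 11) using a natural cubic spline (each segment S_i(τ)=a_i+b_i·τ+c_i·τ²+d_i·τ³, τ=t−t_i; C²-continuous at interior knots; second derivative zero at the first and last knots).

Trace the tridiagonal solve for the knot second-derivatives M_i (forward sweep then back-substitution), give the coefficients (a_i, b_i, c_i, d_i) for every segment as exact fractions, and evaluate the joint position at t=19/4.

  seg 0: a=-4 b=4071/1300 c=0 d=-171/5200
  seg 1: a=2 b=1779/650 c=-513/2600 d=-349/1040
  seg 2: a=4 b=-2703/1300 c=-1437/650 d=33/52
  seg 3: a=-5 b=582/325 c=4551/1300 d=-279/260
  seg 4: a=4 b=948/325 c=-3819/1300 d=1273/2600
S(19/4) = 121867/83200

Δ: Δ0=3, Δ1=1, Δ2=-3, Δ3=9/2, Δ4=-1
row 1: diag=8, rhs=-12; c'=1/4, d'=-3/2
row 2: denom=10−2·1/4=19/2; d'=(-24−2·-3/2)/(19/2)=-42/19
row 3: denom=10−3·6/19=172/19; d'=(45−3·-42/19)/(172/19)=981/172
row 4: denom=8−2·19/86=325/43; d'=(-33−2·981/172)/(325/43)=-3819/650
back: M4=-3819/650
back: M3=981/172−19/86·-3819/650=4551/650
back: M2=-42/19−6/19·4551/650=-1437/325
back: M1=-3/2−1/4·-1437/325=-513/1300
M: M0=0, M1=-513/1300, M2=-1437/325, M3=4551/650, M4=-3819/650, M5=0
seg 0: a=-4, c=M0/2=0, d=(M1−M0)/(6·2)=-171/5200, b=Δ0−h0·(2M0+M1)/6=4071/1300
seg 1: a=2, c=M1/2=-513/2600, d=(M2−M1)/(6·2)=-349/1040, b=Δ1−h1·(2M1+M2)/6=1779/650
seg 2: a=4, c=M2/2=-1437/650, d=(M3−M2)/(6·3)=33/52, b=Δ2−h2·(2M2+M3)/6=-2703/1300
seg 3: a=-5, c=M3/2=4551/1300, d=(M4−M3)/(6·2)=-279/260, b=Δ3−h3·(2M3+M4)/6=582/325
seg 4: a=4, c=M4/2=-3819/1300, d=(M5−M4)/(6·2)=1273/2600, b=Δ4−h4·(2M4+M5)/6=948/325
t_q=19/4 → seg 2, τ=3/4; S=4+-2703/1300·τ+-1437/650·τ²+33/52·τ³=121867/83200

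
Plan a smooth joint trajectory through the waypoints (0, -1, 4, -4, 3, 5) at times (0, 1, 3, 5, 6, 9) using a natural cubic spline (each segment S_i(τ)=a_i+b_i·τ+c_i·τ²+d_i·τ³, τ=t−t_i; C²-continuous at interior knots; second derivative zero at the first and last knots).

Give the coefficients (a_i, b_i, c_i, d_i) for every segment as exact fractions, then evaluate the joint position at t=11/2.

  seg 0: a=0 b=-12205/5628 c=0 d=6577/5628
  seg 1: a=-1 b=3763/2814 c=6577/1876 d=-16459/11256
  seg 2: a=4 b=-3076/1407 c=-4941/938 d=1753/804
  seg 3: a=-4 b=4091/1407 c=3665/469 d=-5237/1407
  seg 4: a=3 b=10370/1407 c=-1572/469 d=524/1407
S(11/2) = -567/536

Δ: Δ0=-1, Δ1=5/2, Δ2=-4, Δ3=7, Δ4=2/3
row 1: diag=6, rhs=21; c'=1/3, d'=7/2
row 2: denom=8−2·1/3=22/3; d'=(-39−2·7/2)/(22/3)=-69/11
row 3: denom=6−2·3/11=60/11; d'=(66−2·-69/11)/(60/11)=72/5
row 4: denom=8−1·11/60=469/60; d'=(-38−1·72/5)/(469/60)=-3144/469
back: M4=-3144/469
back: M3=72/5−11/60·-3144/469=7330/469
back: M2=-69/11−3/11·7330/469=-4941/469
back: M1=7/2−1/3·-4941/469=6577/938
M: M0=0, M1=6577/938, M2=-4941/469, M3=7330/469, M4=-3144/469, M5=0
seg 0: a=0, c=M0/2=0, d=(M1−M0)/(6·1)=6577/5628, b=Δ0−h0·(2M0+M1)/6=-12205/5628
seg 1: a=-1, c=M1/2=6577/1876, d=(M2−M1)/(6·2)=-16459/11256, b=Δ1−h1·(2M1+M2)/6=3763/2814
seg 2: a=4, c=M2/2=-4941/938, d=(M3−M2)/(6·2)=1753/804, b=Δ2−h2·(2M2+M3)/6=-3076/1407
seg 3: a=-4, c=M3/2=3665/469, d=(M4−M3)/(6·1)=-5237/1407, b=Δ3−h3·(2M3+M4)/6=4091/1407
seg 4: a=3, c=M4/2=-1572/469, d=(M5−M4)/(6·3)=524/1407, b=Δ4−h4·(2M4+M5)/6=10370/1407
t_q=11/2 → seg 3, τ=1/2; S=-4+4091/1407·τ+3665/469·τ²+-5237/1407·τ³=-567/536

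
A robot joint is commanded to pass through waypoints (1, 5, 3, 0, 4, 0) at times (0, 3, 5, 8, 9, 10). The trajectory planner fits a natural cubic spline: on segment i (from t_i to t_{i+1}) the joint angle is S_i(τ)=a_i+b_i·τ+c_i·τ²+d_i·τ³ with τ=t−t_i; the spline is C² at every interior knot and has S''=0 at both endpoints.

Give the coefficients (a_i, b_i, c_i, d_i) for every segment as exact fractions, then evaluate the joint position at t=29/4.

Δ: Δ0=4/3, Δ1=-1, Δ2=-1, Δ3=4, Δ4=-4
row 1: diag=10, rhs=-14; c'=1/5, d'=-7/5
row 2: denom=10−2·1/5=48/5; d'=(0−2·-7/5)/(48/5)=7/24
row 3: denom=8−3·5/16=113/16; d'=(30−3·7/24)/(113/16)=466/113
row 4: denom=4−1·16/113=436/113; d'=(-48−1·466/113)/(436/113)=-2945/218
back: M4=-2945/218
back: M3=466/113−16/113·-2945/218=658/109
back: M2=7/24−5/16·658/109=-1043/654
back: M1=-7/5−1/5·-1043/654=-707/654
M: M0=0, M1=-707/654, M2=-1043/654, M3=658/109, M4=-2945/218, M5=0
seg 0: a=1, c=M0/2=0, d=(M1−M0)/(6·3)=-707/11772, b=Δ0−h0·(2M0+M1)/6=817/436
seg 1: a=5, c=M1/2=-707/1308, d=(M2−M1)/(6·2)=-14/327, b=Δ1−h1·(2M1+M2)/6=55/218
seg 2: a=3, c=M2/2=-1043/1308, d=(M3−M2)/(6·3)=4991/11772, b=Δ2−h2·(2M2+M3)/6=-1585/654
seg 3: a=0, c=M3/2=329/109, d=(M4−M3)/(6·1)=-4261/1308, b=Δ3−h3·(2M3+M4)/6=5545/1308
seg 4: a=4, c=M4/2=-2945/436, d=(M5−M4)/(6·1)=2945/1308, b=Δ4−h4·(2M4+M5)/6=329/654
t_q=29/4 → seg 2, τ=9/4; S=3+-1585/654·τ+-1043/1308·τ²+4991/11772·τ³=-46335/27904

  seg 0: a=1 b=817/436 c=0 d=-707/11772
  seg 1: a=5 b=55/218 c=-707/1308 d=-14/327
  seg 2: a=3 b=-1585/654 c=-1043/1308 d=4991/11772
  seg 3: a=0 b=5545/1308 c=329/109 d=-4261/1308
  seg 4: a=4 b=329/654 c=-2945/436 d=2945/1308
S(29/4) = -46335/27904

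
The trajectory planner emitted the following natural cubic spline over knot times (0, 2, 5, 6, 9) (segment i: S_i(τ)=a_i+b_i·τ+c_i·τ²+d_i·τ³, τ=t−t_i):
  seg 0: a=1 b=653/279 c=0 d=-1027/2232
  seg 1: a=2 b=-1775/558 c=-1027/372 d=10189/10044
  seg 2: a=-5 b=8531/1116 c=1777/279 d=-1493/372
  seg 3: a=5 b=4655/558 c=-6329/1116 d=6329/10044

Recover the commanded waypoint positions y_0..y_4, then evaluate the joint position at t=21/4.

y_0 = S_0(0) = a_0 = 1
y_1 = S_1(0) = a_1 = 2
y_2 = S_2(0) = a_2 = -5
y_3 = S_3(0) = a_3 = 5
y_4 = S_3(3) = -4
t_q=21/4 is in segment 2 (τ=1/4); S_2(τ)=-65557/23808

y_0=1 y_1=2 y_2=-5 y_3=5 y_4=-4
S(21/4) = -65557/23808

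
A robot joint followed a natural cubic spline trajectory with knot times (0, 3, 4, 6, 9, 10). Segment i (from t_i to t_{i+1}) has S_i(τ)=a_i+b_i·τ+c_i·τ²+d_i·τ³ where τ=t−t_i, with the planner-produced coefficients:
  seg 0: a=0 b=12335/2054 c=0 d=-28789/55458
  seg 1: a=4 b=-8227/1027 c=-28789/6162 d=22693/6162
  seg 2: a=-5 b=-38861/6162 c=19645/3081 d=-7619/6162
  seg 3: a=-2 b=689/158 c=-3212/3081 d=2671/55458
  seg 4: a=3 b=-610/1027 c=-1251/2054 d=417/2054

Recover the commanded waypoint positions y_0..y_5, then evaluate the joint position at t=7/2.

y_0=0 y_1=4 y_2=-5 y_3=-2 y_4=3 y_5=2
S(7/2) = -35149/49296

y_0 = S_0(0) = a_0 = 0
y_1 = S_1(0) = a_1 = 4
y_2 = S_2(0) = a_2 = -5
y_3 = S_3(0) = a_3 = -2
y_4 = S_4(0) = a_4 = 3
y_5 = S_4(1) = 2
t_q=7/2 is in segment 1 (τ=1/2); S_1(τ)=-35149/49296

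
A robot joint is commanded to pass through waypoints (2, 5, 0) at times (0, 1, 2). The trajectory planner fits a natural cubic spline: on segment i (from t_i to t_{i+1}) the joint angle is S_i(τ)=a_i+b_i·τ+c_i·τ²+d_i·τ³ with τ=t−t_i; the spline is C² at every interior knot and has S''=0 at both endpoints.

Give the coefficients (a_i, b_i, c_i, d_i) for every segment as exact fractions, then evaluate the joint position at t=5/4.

  seg 0: a=2 b=5 c=0 d=-2
  seg 1: a=5 b=-1 c=-6 d=2
S(5/4) = 141/32

Δ: Δ0=3, Δ1=-5
row 1: diag=4, rhs=-48; c'=1/4, d'=-12
back: M1=-12
M: M0=0, M1=-12, M2=0
seg 0: a=2, c=M0/2=0, d=(M1−M0)/(6·1)=-2, b=Δ0−h0·(2M0+M1)/6=5
seg 1: a=5, c=M1/2=-6, d=(M2−M1)/(6·1)=2, b=Δ1−h1·(2M1+M2)/6=-1
t_q=5/4 → seg 1, τ=1/4; S=5+-1·τ+-6·τ²+2·τ³=141/32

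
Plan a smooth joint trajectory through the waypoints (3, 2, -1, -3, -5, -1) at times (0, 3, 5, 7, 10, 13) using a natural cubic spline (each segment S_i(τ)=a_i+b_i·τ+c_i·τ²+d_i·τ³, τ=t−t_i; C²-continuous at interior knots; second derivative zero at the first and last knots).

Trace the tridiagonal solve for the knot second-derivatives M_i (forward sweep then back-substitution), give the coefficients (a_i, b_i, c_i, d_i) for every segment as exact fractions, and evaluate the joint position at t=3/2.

  seg 0: a=3 b=215/2652 c=0 d=-1099/23868
  seg 1: a=2 b=-1541/1326 c=-1099/2652 d=217/1768
  seg 2: a=-1 b=-893/663 c=427/1326 d=-197/2652
  seg 3: a=-3 b=-210/221 c=-82/663 d=434/5967
  seg 4: a=-5 b=60/221 c=352/663 d=-352/5967
S(3/2) = 20977/7072

Δ: Δ0=-1/3, Δ1=-3/2, Δ2=-1, Δ3=-2/3, Δ4=4/3
row 1: diag=10, rhs=-7; c'=1/5, d'=-7/10
row 2: denom=8−2·1/5=38/5; d'=(3−2·-7/10)/(38/5)=11/19
row 3: denom=10−2·5/19=180/19; d'=(2−2·11/19)/(180/19)=4/45
row 4: denom=12−3·19/60=221/20; d'=(12−3·4/45)/(221/20)=704/663
back: M4=704/663
back: M3=4/45−19/60·704/663=-164/663
back: M2=11/19−5/19·-164/663=427/663
back: M1=-7/10−1/5·427/663=-1099/1326
M: M0=0, M1=-1099/1326, M2=427/663, M3=-164/663, M4=704/663, M5=0
seg 0: a=3, c=M0/2=0, d=(M1−M0)/(6·3)=-1099/23868, b=Δ0−h0·(2M0+M1)/6=215/2652
seg 1: a=2, c=M1/2=-1099/2652, d=(M2−M1)/(6·2)=217/1768, b=Δ1−h1·(2M1+M2)/6=-1541/1326
seg 2: a=-1, c=M2/2=427/1326, d=(M3−M2)/(6·2)=-197/2652, b=Δ2−h2·(2M2+M3)/6=-893/663
seg 3: a=-3, c=M3/2=-82/663, d=(M4−M3)/(6·3)=434/5967, b=Δ3−h3·(2M3+M4)/6=-210/221
seg 4: a=-5, c=M4/2=352/663, d=(M5−M4)/(6·3)=-352/5967, b=Δ4−h4·(2M4+M5)/6=60/221
t_q=3/2 → seg 0, τ=3/2; S=3+215/2652·τ+0·τ²+-1099/23868·τ³=20977/7072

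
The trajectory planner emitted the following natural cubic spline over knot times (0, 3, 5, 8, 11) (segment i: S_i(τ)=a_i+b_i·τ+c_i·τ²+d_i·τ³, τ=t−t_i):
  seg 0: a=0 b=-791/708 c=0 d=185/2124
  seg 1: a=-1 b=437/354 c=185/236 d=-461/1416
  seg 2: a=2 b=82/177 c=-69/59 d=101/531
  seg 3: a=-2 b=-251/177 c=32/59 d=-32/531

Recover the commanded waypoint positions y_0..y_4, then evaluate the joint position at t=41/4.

y_0 = S_0(0) = a_0 = 0
y_1 = S_1(0) = a_1 = -1
y_2 = S_2(0) = a_2 = 2
y_3 = S_3(0) = a_3 = -2
y_4 = S_3(3) = -3
t_q=41/4 is in segment 3 (τ=9/4); S_3(τ)=-739/236

y_0=0 y_1=-1 y_2=2 y_3=-2 y_4=-3
S(41/4) = -739/236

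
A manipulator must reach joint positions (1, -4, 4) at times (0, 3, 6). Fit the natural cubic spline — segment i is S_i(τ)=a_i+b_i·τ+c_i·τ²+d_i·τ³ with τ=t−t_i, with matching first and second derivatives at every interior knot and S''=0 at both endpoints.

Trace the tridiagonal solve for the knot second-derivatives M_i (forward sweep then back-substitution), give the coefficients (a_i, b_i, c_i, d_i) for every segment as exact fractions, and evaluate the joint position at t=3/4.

Δ: Δ0=-5/3, Δ1=8/3
row 1: diag=12, rhs=26; c'=1/4, d'=13/6
back: M1=13/6
M: M0=0, M1=13/6, M2=0
seg 0: a=1, c=M0/2=0, d=(M1−M0)/(6·3)=13/108, b=Δ0−h0·(2M0+M1)/6=-11/4
seg 1: a=-4, c=M1/2=13/12, d=(M2−M1)/(6·3)=-13/108, b=Δ1−h1·(2M1+M2)/6=1/2
t_q=3/4 → seg 0, τ=3/4; S=1+-11/4·τ+0·τ²+13/108·τ³=-259/256

  seg 0: a=1 b=-11/4 c=0 d=13/108
  seg 1: a=-4 b=1/2 c=13/12 d=-13/108
S(3/4) = -259/256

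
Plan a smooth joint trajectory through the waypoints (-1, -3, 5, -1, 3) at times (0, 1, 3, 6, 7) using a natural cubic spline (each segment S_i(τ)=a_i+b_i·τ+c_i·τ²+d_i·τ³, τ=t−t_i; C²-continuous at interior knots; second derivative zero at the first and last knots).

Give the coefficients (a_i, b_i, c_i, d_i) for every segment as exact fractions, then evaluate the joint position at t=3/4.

  seg 0: a=-1 b=-673/197 c=0 d=279/197
  seg 1: a=-3 b=164/197 c=837/197 d=-525/394
  seg 2: a=5 b=362/197 c=-738/197 d=162/197
  seg 3: a=-1 b=308/197 c=720/197 d=-240/197
S(3/4) = -37379/12608

Δ: Δ0=-2, Δ1=4, Δ2=-2, Δ3=4
row 1: diag=6, rhs=36; c'=1/3, d'=6
row 2: denom=10−2·1/3=28/3; d'=(-36−2·6)/(28/3)=-36/7
row 3: denom=8−3·9/28=197/28; d'=(36−3·-36/7)/(197/28)=1440/197
back: M3=1440/197
back: M2=-36/7−9/28·1440/197=-1476/197
back: M1=6−1/3·-1476/197=1674/197
M: M0=0, M1=1674/197, M2=-1476/197, M3=1440/197, M4=0
seg 0: a=-1, c=M0/2=0, d=(M1−M0)/(6·1)=279/197, b=Δ0−h0·(2M0+M1)/6=-673/197
seg 1: a=-3, c=M1/2=837/197, d=(M2−M1)/(6·2)=-525/394, b=Δ1−h1·(2M1+M2)/6=164/197
seg 2: a=5, c=M2/2=-738/197, d=(M3−M2)/(6·3)=162/197, b=Δ2−h2·(2M2+M3)/6=362/197
seg 3: a=-1, c=M3/2=720/197, d=(M4−M3)/(6·1)=-240/197, b=Δ3−h3·(2M3+M4)/6=308/197
t_q=3/4 → seg 0, τ=3/4; S=-1+-673/197·τ+0·τ²+279/197·τ³=-37379/12608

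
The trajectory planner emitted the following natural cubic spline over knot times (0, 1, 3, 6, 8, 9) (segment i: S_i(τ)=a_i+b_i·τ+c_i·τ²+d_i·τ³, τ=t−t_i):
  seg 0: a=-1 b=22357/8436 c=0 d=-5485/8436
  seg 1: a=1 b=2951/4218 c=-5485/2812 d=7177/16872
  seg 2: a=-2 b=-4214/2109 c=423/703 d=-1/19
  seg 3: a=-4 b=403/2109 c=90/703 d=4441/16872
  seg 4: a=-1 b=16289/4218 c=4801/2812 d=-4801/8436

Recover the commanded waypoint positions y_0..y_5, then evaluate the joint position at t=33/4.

y_0 = S_0(0) = a_0 = -1
y_1 = S_1(0) = a_1 = 1
y_2 = S_2(0) = a_2 = -2
y_3 = S_3(0) = a_3 = -4
y_4 = S_4(0) = a_4 = -1
y_5 = S_4(1) = 4
t_q=33/4 is in segment 4 (τ=1/4); S_4(τ)=11385/179968

y_0=-1 y_1=1 y_2=-2 y_3=-4 y_4=-1 y_5=4
S(33/4) = 11385/179968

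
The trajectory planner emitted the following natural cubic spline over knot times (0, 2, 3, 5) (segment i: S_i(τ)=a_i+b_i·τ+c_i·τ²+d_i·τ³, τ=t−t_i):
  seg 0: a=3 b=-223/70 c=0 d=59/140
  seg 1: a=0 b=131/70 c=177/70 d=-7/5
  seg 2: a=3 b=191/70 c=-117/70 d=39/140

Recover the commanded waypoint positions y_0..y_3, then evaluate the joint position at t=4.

y_0=3 y_1=0 y_2=3 y_3=4
S(4) = 607/140

y_0 = S_0(0) = a_0 = 3
y_1 = S_1(0) = a_1 = 0
y_2 = S_2(0) = a_2 = 3
y_3 = S_2(2) = 4
t_q=4 is in segment 2 (τ=1); S_2(τ)=607/140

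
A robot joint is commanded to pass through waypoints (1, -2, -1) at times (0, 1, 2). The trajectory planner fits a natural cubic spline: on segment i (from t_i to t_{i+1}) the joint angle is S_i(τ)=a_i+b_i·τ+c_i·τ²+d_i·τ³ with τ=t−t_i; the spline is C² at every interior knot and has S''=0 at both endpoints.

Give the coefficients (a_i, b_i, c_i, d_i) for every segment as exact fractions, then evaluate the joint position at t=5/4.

Δ: Δ0=-3, Δ1=1
row 1: diag=4, rhs=24; c'=1/4, d'=6
back: M1=6
M: M0=0, M1=6, M2=0
seg 0: a=1, c=M0/2=0, d=(M1−M0)/(6·1)=1, b=Δ0−h0·(2M0+M1)/6=-4
seg 1: a=-2, c=M1/2=3, d=(M2−M1)/(6·1)=-1, b=Δ1−h1·(2M1+M2)/6=-1
t_q=5/4 → seg 1, τ=1/4; S=-2+-1·τ+3·τ²+-1·τ³=-133/64

  seg 0: a=1 b=-4 c=0 d=1
  seg 1: a=-2 b=-1 c=3 d=-1
S(5/4) = -133/64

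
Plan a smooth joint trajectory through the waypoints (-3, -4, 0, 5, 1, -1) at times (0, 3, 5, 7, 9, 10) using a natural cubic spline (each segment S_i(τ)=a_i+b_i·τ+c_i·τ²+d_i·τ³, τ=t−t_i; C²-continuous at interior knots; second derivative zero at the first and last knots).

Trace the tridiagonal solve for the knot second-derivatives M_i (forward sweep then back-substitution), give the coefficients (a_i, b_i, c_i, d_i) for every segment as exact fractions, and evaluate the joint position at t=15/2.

Δ: Δ0=-1/3, Δ1=2, Δ2=5/2, Δ3=-2, Δ4=-2
row 1: diag=10, rhs=14; c'=1/5, d'=7/5
row 2: denom=8−2·1/5=38/5; d'=(3−2·7/5)/(38/5)=1/38
row 3: denom=8−2·5/19=142/19; d'=(-27−2·1/38)/(142/19)=-257/71
row 4: denom=6−2·19/71=388/71; d'=(0−2·-257/71)/(388/71)=257/194
back: M4=257/194
back: M3=-257/71−19/71·257/194=-771/194
back: M2=1/38−5/19·-771/194=104/97
back: M1=7/5−1/5·104/97=115/97
M: M0=0, M1=115/97, M2=104/97, M3=-771/194, M4=257/194, M5=0
seg 0: a=-3, c=M0/2=0, d=(M1−M0)/(6·3)=115/1746, b=Δ0−h0·(2M0+M1)/6=-539/582
seg 1: a=-4, c=M1/2=115/194, d=(M2−M1)/(6·2)=-11/1164, b=Δ1−h1·(2M1+M2)/6=248/291
seg 2: a=0, c=M2/2=52/97, d=(M3−M2)/(6·2)=-979/2328, b=Δ2−h2·(2M2+M3)/6=905/291
seg 3: a=5, c=M3/2=-771/388, d=(M4−M3)/(6·2)=257/582, b=Δ3−h3·(2M3+M4)/6=121/582
seg 4: a=1, c=M4/2=257/388, d=(M5−M4)/(6·1)=-257/1164, b=Δ4−h4·(2M4+M5)/6=-1421/582
t_q=15/2 → seg 3, τ=1/2; S=5+121/582·τ+-771/388·τ²+257/582·τ³=1809/388

  seg 0: a=-3 b=-539/582 c=0 d=115/1746
  seg 1: a=-4 b=248/291 c=115/194 d=-11/1164
  seg 2: a=0 b=905/291 c=52/97 d=-979/2328
  seg 3: a=5 b=121/582 c=-771/388 d=257/582
  seg 4: a=1 b=-1421/582 c=257/388 d=-257/1164
S(15/2) = 1809/388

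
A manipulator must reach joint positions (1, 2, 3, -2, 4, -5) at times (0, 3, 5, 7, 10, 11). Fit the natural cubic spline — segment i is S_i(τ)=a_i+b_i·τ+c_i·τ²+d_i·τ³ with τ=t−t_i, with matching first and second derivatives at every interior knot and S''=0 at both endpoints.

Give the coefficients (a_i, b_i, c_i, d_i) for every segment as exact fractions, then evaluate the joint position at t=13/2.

  seg 0: a=1 b=-341/2538 c=0 d=1187/22842
  seg 1: a=2 b=1610/1269 c=1187/2538 d=-4325/10152
  seg 2: a=3 b=-1669/846 c=-10601/5076 d=9263/10152
  seg 3: a=-2 b=790/1269 c=4297/1269 d=-11143/11421
  seg 4: a=4 b=-6857/1269 c=-2282/423 d=2282/1269
S(13/2) = -4749/3008

Δ: Δ0=1/3, Δ1=1/2, Δ2=-5/2, Δ3=2, Δ4=-9
row 1: diag=10, rhs=1; c'=1/5, d'=1/10
row 2: denom=8−2·1/5=38/5; d'=(-18−2·1/10)/(38/5)=-91/38
row 3: denom=10−2·5/19=180/19; d'=(27−2·-91/38)/(180/19)=151/45
row 4: denom=8−3·19/60=141/20; d'=(-66−3·151/45)/(141/20)=-4564/423
back: M4=-4564/423
back: M3=151/45−19/60·-4564/423=8594/1269
back: M2=-91/38−5/19·8594/1269=-10601/2538
back: M1=1/10−1/5·-10601/2538=1187/1269
M: M0=0, M1=1187/1269, M2=-10601/2538, M3=8594/1269, M4=-4564/423, M5=0
seg 0: a=1, c=M0/2=0, d=(M1−M0)/(6·3)=1187/22842, b=Δ0−h0·(2M0+M1)/6=-341/2538
seg 1: a=2, c=M1/2=1187/2538, d=(M2−M1)/(6·2)=-4325/10152, b=Δ1−h1·(2M1+M2)/6=1610/1269
seg 2: a=3, c=M2/2=-10601/5076, d=(M3−M2)/(6·2)=9263/10152, b=Δ2−h2·(2M2+M3)/6=-1669/846
seg 3: a=-2, c=M3/2=4297/1269, d=(M4−M3)/(6·3)=-11143/11421, b=Δ3−h3·(2M3+M4)/6=790/1269
seg 4: a=4, c=M4/2=-2282/423, d=(M5−M4)/(6·1)=2282/1269, b=Δ4−h4·(2M4+M5)/6=-6857/1269
t_q=13/2 → seg 2, τ=3/2; S=3+-1669/846·τ+-10601/5076·τ²+9263/10152·τ³=-4749/3008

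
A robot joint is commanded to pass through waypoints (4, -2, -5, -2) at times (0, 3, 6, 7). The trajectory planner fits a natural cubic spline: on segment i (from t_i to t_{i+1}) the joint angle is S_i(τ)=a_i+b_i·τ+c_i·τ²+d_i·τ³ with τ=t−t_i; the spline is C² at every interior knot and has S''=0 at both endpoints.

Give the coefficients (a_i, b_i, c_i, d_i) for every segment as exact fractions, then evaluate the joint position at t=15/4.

Δ: Δ0=-2, Δ1=-1, Δ2=3
row 1: diag=12, rhs=6; c'=1/4, d'=1/2
row 2: denom=8−3·1/4=29/4; d'=(24−3·1/2)/(29/4)=90/29
back: M2=90/29
back: M1=1/2−1/4·90/29=-8/29
M: M0=0, M1=-8/29, M2=90/29, M3=0
seg 0: a=4, c=M0/2=0, d=(M1−M0)/(6·3)=-4/261, b=Δ0−h0·(2M0+M1)/6=-54/29
seg 1: a=-2, c=M1/2=-4/29, d=(M2−M1)/(6·3)=49/261, b=Δ1−h1·(2M1+M2)/6=-66/29
seg 2: a=-5, c=M2/2=45/29, d=(M3−M2)/(6·1)=-15/29, b=Δ2−h2·(2M2+M3)/6=57/29
t_q=15/4 → seg 1, τ=3/4; S=-2+-66/29·τ+-4/29·τ²+49/261·τ³=-6877/1856

  seg 0: a=4 b=-54/29 c=0 d=-4/261
  seg 1: a=-2 b=-66/29 c=-4/29 d=49/261
  seg 2: a=-5 b=57/29 c=45/29 d=-15/29
S(15/4) = -6877/1856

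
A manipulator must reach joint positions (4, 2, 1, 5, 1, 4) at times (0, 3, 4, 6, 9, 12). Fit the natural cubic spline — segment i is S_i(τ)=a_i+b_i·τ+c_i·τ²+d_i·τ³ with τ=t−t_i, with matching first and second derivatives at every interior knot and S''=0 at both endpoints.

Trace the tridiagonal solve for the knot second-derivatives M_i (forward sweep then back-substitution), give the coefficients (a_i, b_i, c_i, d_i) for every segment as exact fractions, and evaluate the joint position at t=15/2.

  seg 0: a=4 b=-49/179 c=0 d=-211/4833
  seg 1: a=2 b=-260/179 c=-211/537 d=454/537
  seg 2: a=1 b=160/537 c=1151/537 d=-347/537
  seg 3: a=5 b=200/179 c=-931/537 d=1477/4833
  seg 4: a=1 b=-185/179 c=182/179 d=-182/1611
S(15/2) = 5451/1432

Δ: Δ0=-2/3, Δ1=-1, Δ2=2, Δ3=-4/3, Δ4=1
row 1: diag=8, rhs=-2; c'=1/8, d'=-1/4
row 2: denom=6−1·1/8=47/8; d'=(18−1·-1/4)/(47/8)=146/47
row 3: denom=10−2·16/47=438/47; d'=(-20−2·146/47)/(438/47)=-616/219
row 4: denom=12−3·47/146=1611/146; d'=(14−3·-616/219)/(1611/146)=364/179
back: M4=364/179
back: M3=-616/219−47/146·364/179=-1862/537
back: M2=146/47−16/47·-1862/537=2302/537
back: M1=-1/4−1/8·2302/537=-422/537
M: M0=0, M1=-422/537, M2=2302/537, M3=-1862/537, M4=364/179, M5=0
seg 0: a=4, c=M0/2=0, d=(M1−M0)/(6·3)=-211/4833, b=Δ0−h0·(2M0+M1)/6=-49/179
seg 1: a=2, c=M1/2=-211/537, d=(M2−M1)/(6·1)=454/537, b=Δ1−h1·(2M1+M2)/6=-260/179
seg 2: a=1, c=M2/2=1151/537, d=(M3−M2)/(6·2)=-347/537, b=Δ2−h2·(2M2+M3)/6=160/537
seg 3: a=5, c=M3/2=-931/537, d=(M4−M3)/(6·3)=1477/4833, b=Δ3−h3·(2M3+M4)/6=200/179
seg 4: a=1, c=M4/2=182/179, d=(M5−M4)/(6·3)=-182/1611, b=Δ4−h4·(2M4+M5)/6=-185/179
t_q=15/2 → seg 3, τ=3/2; S=5+200/179·τ+-931/537·τ²+1477/4833·τ³=5451/1432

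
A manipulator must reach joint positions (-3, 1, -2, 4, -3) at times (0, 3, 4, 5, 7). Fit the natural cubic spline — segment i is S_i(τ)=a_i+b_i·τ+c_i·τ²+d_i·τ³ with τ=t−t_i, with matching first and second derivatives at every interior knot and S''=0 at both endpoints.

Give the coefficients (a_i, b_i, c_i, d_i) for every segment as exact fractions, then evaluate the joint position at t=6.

  seg 0: a=-3 b=49/12 c=0 d=-11/36
  seg 1: a=1 b=-25/6 c=-11/4 d=47/12
  seg 2: a=-2 b=25/12 c=9 d=-61/12
  seg 3: a=4 b=29/6 c=-25/4 d=25/24
S(6) = 29/8

Δ: Δ0=4/3, Δ1=-3, Δ2=6, Δ3=-7/2
row 1: diag=8, rhs=-26; c'=1/8, d'=-13/4
row 2: denom=4−1·1/8=31/8; d'=(54−1·-13/4)/(31/8)=458/31
row 3: denom=6−1·8/31=178/31; d'=(-57−1·458/31)/(178/31)=-25/2
back: M3=-25/2
back: M2=458/31−8/31·-25/2=18
back: M1=-13/4−1/8·18=-11/2
M: M0=0, M1=-11/2, M2=18, M3=-25/2, M4=0
seg 0: a=-3, c=M0/2=0, d=(M1−M0)/(6·3)=-11/36, b=Δ0−h0·(2M0+M1)/6=49/12
seg 1: a=1, c=M1/2=-11/4, d=(M2−M1)/(6·1)=47/12, b=Δ1−h1·(2M1+M2)/6=-25/6
seg 2: a=-2, c=M2/2=9, d=(M3−M2)/(6·1)=-61/12, b=Δ2−h2·(2M2+M3)/6=25/12
seg 3: a=4, c=M3/2=-25/4, d=(M4−M3)/(6·2)=25/24, b=Δ3−h3·(2M3+M4)/6=29/6
t_q=6 → seg 3, τ=1; S=4+29/6·τ+-25/4·τ²+25/24·τ³=29/8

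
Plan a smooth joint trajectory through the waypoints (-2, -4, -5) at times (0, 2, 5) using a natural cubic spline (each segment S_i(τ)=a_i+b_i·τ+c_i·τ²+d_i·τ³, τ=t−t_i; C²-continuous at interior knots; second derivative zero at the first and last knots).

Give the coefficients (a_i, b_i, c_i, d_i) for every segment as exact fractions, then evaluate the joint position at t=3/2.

  seg 0: a=-2 b=-17/15 c=0 d=1/30
  seg 1: a=-4 b=-11/15 c=1/5 d=-1/45
S(3/2) = -287/80

Δ: Δ0=-1, Δ1=-1/3
row 1: diag=10, rhs=4; c'=3/10, d'=2/5
back: M1=2/5
M: M0=0, M1=2/5, M2=0
seg 0: a=-2, c=M0/2=0, d=(M1−M0)/(6·2)=1/30, b=Δ0−h0·(2M0+M1)/6=-17/15
seg 1: a=-4, c=M1/2=1/5, d=(M2−M1)/(6·3)=-1/45, b=Δ1−h1·(2M1+M2)/6=-11/15
t_q=3/2 → seg 0, τ=3/2; S=-2+-17/15·τ+0·τ²+1/30·τ³=-287/80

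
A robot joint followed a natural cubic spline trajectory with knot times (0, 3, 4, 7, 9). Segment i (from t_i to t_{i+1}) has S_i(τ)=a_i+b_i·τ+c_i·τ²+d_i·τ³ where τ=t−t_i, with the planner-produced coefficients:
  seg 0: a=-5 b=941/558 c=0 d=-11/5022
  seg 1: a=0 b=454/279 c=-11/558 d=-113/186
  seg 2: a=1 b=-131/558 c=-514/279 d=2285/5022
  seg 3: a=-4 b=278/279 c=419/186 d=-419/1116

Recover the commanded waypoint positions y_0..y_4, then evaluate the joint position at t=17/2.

y_0=-5 y_1=0 y_2=1 y_3=-4 y_4=4
S(17/2) = 3857/2976

y_0 = S_0(0) = a_0 = -5
y_1 = S_1(0) = a_1 = 0
y_2 = S_2(0) = a_2 = 1
y_3 = S_3(0) = a_3 = -4
y_4 = S_3(2) = 4
t_q=17/2 is in segment 3 (τ=3/2); S_3(τ)=3857/2976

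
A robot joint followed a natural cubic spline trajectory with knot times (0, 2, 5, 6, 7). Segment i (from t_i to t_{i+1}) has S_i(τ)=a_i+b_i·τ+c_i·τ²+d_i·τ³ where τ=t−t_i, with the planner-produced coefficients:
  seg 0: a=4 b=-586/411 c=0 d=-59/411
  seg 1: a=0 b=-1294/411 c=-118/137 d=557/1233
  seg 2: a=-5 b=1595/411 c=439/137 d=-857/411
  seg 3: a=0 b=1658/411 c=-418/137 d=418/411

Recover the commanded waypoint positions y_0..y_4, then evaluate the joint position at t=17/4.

y_0 = S_0(0) = a_0 = 4
y_1 = S_1(0) = a_1 = 0
y_2 = S_2(0) = a_2 = -5
y_3 = S_3(0) = a_3 = 0
y_4 = S_3(1) = 2
t_q=17/4 is in segment 1 (τ=9/4); S_1(τ)=-55227/8768

y_0=4 y_1=0 y_2=-5 y_3=0 y_4=2
S(17/4) = -55227/8768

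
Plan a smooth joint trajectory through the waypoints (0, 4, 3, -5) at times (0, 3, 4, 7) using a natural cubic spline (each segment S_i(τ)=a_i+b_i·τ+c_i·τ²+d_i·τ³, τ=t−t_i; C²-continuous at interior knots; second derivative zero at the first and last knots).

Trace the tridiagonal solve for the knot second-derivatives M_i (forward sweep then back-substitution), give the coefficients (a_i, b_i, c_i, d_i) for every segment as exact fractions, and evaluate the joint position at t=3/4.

  seg 0: a=0 b=15/7 c=0 d=-17/189
  seg 1: a=4 b=-2/7 c=-17/21 d=2/21
  seg 2: a=3 b=-34/21 c=-11/21 d=11/189
S(3/4) = 703/448

Δ: Δ0=4/3, Δ1=-1, Δ2=-8/3
row 1: diag=8, rhs=-14; c'=1/8, d'=-7/4
row 2: denom=8−1·1/8=63/8; d'=(-10−1·-7/4)/(63/8)=-22/21
back: M2=-22/21
back: M1=-7/4−1/8·-22/21=-34/21
M: M0=0, M1=-34/21, M2=-22/21, M3=0
seg 0: a=0, c=M0/2=0, d=(M1−M0)/(6·3)=-17/189, b=Δ0−h0·(2M0+M1)/6=15/7
seg 1: a=4, c=M1/2=-17/21, d=(M2−M1)/(6·1)=2/21, b=Δ1−h1·(2M1+M2)/6=-2/7
seg 2: a=3, c=M2/2=-11/21, d=(M3−M2)/(6·3)=11/189, b=Δ2−h2·(2M2+M3)/6=-34/21
t_q=3/4 → seg 0, τ=3/4; S=0+15/7·τ+0·τ²+-17/189·τ³=703/448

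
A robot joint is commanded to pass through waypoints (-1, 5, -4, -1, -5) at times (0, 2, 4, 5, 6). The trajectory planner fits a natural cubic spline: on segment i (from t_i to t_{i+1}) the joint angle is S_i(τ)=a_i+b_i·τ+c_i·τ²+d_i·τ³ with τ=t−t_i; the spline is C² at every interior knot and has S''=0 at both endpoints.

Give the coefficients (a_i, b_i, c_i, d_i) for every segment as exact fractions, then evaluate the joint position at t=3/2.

Δ: Δ0=3, Δ1=-9/2, Δ2=3, Δ3=-4
row 1: diag=8, rhs=-45; c'=1/4, d'=-45/8
row 2: denom=6−2·1/4=11/2; d'=(45−2·-45/8)/(11/2)=225/22
row 3: denom=4−1·2/11=42/11; d'=(-42−1·225/22)/(42/11)=-383/28
back: M3=-383/28
back: M2=225/22−2/11·-383/28=89/7
back: M1=-45/8−1/4·89/7=-493/56
M: M0=0, M1=-493/56, M2=89/7, M3=-383/28, M4=0
seg 0: a=-1, c=M0/2=0, d=(M1−M0)/(6·2)=-493/672, b=Δ0−h0·(2M0+M1)/6=997/168
seg 1: a=5, c=M1/2=-493/112, d=(M2−M1)/(6·2)=1205/672, b=Δ1−h1·(2M1+M2)/6=-241/84
seg 2: a=-4, c=M2/2=89/14, d=(M3−M2)/(6·1)=-739/168, b=Δ2−h2·(2M2+M3)/6=25/24
seg 3: a=-1, c=M3/2=-383/56, d=(M4−M3)/(6·1)=383/168, b=Δ3−h3·(2M3+M4)/6=47/84
t_q=3/2 → seg 0, τ=3/2; S=-1+997/168·τ+0·τ²+-493/672·τ³=1389/256

  seg 0: a=-1 b=997/168 c=0 d=-493/672
  seg 1: a=5 b=-241/84 c=-493/112 d=1205/672
  seg 2: a=-4 b=25/24 c=89/14 d=-739/168
  seg 3: a=-1 b=47/84 c=-383/56 d=383/168
S(3/2) = 1389/256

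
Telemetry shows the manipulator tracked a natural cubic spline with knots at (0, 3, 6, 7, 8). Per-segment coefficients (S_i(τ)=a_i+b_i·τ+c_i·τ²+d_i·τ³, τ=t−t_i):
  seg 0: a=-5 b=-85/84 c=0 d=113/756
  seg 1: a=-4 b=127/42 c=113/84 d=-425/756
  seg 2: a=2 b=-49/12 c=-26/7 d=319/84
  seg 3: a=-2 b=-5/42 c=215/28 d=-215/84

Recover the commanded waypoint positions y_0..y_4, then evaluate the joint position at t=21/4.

y_0=-5 y_1=-4 y_2=2 y_3=-2 y_4=3
S(21/4) = 5753/1792

y_0 = S_0(0) = a_0 = -5
y_1 = S_1(0) = a_1 = -4
y_2 = S_2(0) = a_2 = 2
y_3 = S_3(0) = a_3 = -2
y_4 = S_3(1) = 3
t_q=21/4 is in segment 1 (τ=9/4); S_1(τ)=5753/1792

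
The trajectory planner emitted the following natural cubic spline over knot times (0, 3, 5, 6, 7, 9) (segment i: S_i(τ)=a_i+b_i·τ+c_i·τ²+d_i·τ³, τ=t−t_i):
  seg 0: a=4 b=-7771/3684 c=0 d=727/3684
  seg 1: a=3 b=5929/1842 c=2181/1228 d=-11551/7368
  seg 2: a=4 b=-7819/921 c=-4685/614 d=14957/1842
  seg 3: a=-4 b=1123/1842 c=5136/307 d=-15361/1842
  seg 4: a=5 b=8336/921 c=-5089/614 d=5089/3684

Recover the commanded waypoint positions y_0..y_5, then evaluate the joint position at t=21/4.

y_0=4 y_1=3 y_2=4 y_3=-4 y_4=5 y_5=1
S(21/4) = 60027/39296

y_0 = S_0(0) = a_0 = 4
y_1 = S_1(0) = a_1 = 3
y_2 = S_2(0) = a_2 = 4
y_3 = S_3(0) = a_3 = -4
y_4 = S_4(0) = a_4 = 5
y_5 = S_4(2) = 1
t_q=21/4 is in segment 2 (τ=1/4); S_2(τ)=60027/39296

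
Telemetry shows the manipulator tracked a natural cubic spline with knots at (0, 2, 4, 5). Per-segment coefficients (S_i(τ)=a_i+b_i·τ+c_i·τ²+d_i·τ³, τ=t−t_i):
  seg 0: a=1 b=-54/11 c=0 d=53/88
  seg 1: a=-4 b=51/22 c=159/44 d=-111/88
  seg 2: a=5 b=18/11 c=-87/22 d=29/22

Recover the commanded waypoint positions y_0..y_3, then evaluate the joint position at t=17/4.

y_0 = S_0(0) = a_0 = 1
y_1 = S_1(0) = a_1 = -4
y_2 = S_2(0) = a_2 = 5
y_3 = S_2(1) = 4
t_q=17/4 is in segment 2 (τ=1/4); S_2(τ)=7297/1408

y_0=1 y_1=-4 y_2=5 y_3=4
S(17/4) = 7297/1408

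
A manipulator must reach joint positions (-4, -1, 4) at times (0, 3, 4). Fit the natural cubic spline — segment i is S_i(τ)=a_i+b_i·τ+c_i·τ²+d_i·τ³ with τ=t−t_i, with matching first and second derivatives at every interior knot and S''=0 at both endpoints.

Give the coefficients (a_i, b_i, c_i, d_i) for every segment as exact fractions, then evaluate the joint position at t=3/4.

  seg 0: a=-4 b=-1/2 c=0 d=1/6
  seg 1: a=-1 b=4 c=3/2 d=-1/2
S(3/4) = -551/128

Δ: Δ0=1, Δ1=5
row 1: diag=8, rhs=24; c'=1/8, d'=3
back: M1=3
M: M0=0, M1=3, M2=0
seg 0: a=-4, c=M0/2=0, d=(M1−M0)/(6·3)=1/6, b=Δ0−h0·(2M0+M1)/6=-1/2
seg 1: a=-1, c=M1/2=3/2, d=(M2−M1)/(6·1)=-1/2, b=Δ1−h1·(2M1+M2)/6=4
t_q=3/4 → seg 0, τ=3/4; S=-4+-1/2·τ+0·τ²+1/6·τ³=-551/128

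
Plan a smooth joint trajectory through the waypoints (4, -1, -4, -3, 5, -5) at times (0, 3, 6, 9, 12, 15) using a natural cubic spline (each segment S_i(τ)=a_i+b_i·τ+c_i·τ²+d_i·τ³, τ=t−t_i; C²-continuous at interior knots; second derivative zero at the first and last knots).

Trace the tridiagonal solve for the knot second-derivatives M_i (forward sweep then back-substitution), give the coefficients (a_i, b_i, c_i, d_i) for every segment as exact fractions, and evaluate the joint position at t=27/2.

  seg 0: a=4 b=-381/209 c=0 d=98/5643
  seg 1: a=-1 b=-283/209 c=98/627 d=-8/627
  seg 2: a=-4 b=-159/209 c=26/627 d=32/297
  seg 3: a=-3 b=501/209 c=634/627 d=-1733/5643
  seg 4: a=5 b=36/209 c=-1099/627 d=1099/5643
S(27/2) = 3297/1672

Δ: Δ0=-5/3, Δ1=-1, Δ2=1/3, Δ3=8/3, Δ4=-10/3
row 1: diag=12, rhs=4; c'=1/4, d'=1/3
row 2: denom=12−3·1/4=45/4; d'=(8−3·1/3)/(45/4)=28/45
row 3: denom=12−3·4/15=56/5; d'=(14−3·28/45)/(56/5)=13/12
row 4: denom=12−3·15/56=627/56; d'=(-36−3·13/12)/(627/56)=-2198/627
back: M4=-2198/627
back: M3=13/12−15/56·-2198/627=1268/627
back: M2=28/45−4/15·1268/627=52/627
back: M1=1/3−1/4·52/627=196/627
M: M0=0, M1=196/627, M2=52/627, M3=1268/627, M4=-2198/627, M5=0
seg 0: a=4, c=M0/2=0, d=(M1−M0)/(6·3)=98/5643, b=Δ0−h0·(2M0+M1)/6=-381/209
seg 1: a=-1, c=M1/2=98/627, d=(M2−M1)/(6·3)=-8/627, b=Δ1−h1·(2M1+M2)/6=-283/209
seg 2: a=-4, c=M2/2=26/627, d=(M3−M2)/(6·3)=32/297, b=Δ2−h2·(2M2+M3)/6=-159/209
seg 3: a=-3, c=M3/2=634/627, d=(M4−M3)/(6·3)=-1733/5643, b=Δ3−h3·(2M3+M4)/6=501/209
seg 4: a=5, c=M4/2=-1099/627, d=(M5−M4)/(6·3)=1099/5643, b=Δ4−h4·(2M4+M5)/6=36/209
t_q=27/2 → seg 4, τ=3/2; S=5+36/209·τ+-1099/627·τ²+1099/5643·τ³=3297/1672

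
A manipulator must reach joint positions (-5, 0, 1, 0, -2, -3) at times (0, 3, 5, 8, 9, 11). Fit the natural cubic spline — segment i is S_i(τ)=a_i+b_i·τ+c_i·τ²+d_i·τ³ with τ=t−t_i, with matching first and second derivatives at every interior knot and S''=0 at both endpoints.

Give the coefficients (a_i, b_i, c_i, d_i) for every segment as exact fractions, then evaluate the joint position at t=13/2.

Δ: Δ0=5/3, Δ1=1/2, Δ2=-1/3, Δ3=-2, Δ4=-1/2
row 1: diag=10, rhs=-7; c'=1/5, d'=-7/10
row 2: denom=10−2·1/5=48/5; d'=(-5−2·-7/10)/(48/5)=-3/8
row 3: denom=8−3·5/16=113/16; d'=(-10−3·-3/8)/(113/16)=-142/113
row 4: denom=6−1·16/113=662/113; d'=(9−1·-142/113)/(662/113)=1159/662
back: M4=1159/662
back: M3=-142/113−16/113·1159/662=-498/331
back: M2=-3/8−5/16·-498/331=63/662
back: M1=-7/10−1/5·63/662=-238/331
M: M0=0, M1=-238/331, M2=63/662, M3=-498/331, M4=1159/662, M5=0
seg 0: a=-5, c=M0/2=0, d=(M1−M0)/(6·3)=-119/2979, b=Δ0−h0·(2M0+M1)/6=2012/993
seg 1: a=0, c=M1/2=-119/331, d=(M2−M1)/(6·2)=539/7944, b=Δ1−h1·(2M1+M2)/6=941/993
seg 2: a=1, c=M2/2=63/1324, d=(M3−M2)/(6·3)=-353/3972, b=Δ2−h2·(2M2+M3)/6=643/1986
seg 3: a=0, c=M3/2=-249/331, d=(M4−M3)/(6·1)=2155/3972, b=Δ3−h3·(2M3+M4)/6=-7111/3972
seg 4: a=-2, c=M4/2=1159/1324, d=(M5−M4)/(6·2)=-1159/7944, b=Δ4−h4·(2M4+M5)/6=-3311/1986
t_q=13/2 → seg 2, τ=3/2; S=1+643/1986·τ+63/1324·τ²+-353/3972·τ³=13693/10592

  seg 0: a=-5 b=2012/993 c=0 d=-119/2979
  seg 1: a=0 b=941/993 c=-119/331 d=539/7944
  seg 2: a=1 b=643/1986 c=63/1324 d=-353/3972
  seg 3: a=0 b=-7111/3972 c=-249/331 d=2155/3972
  seg 4: a=-2 b=-3311/1986 c=1159/1324 d=-1159/7944
S(13/2) = 13693/10592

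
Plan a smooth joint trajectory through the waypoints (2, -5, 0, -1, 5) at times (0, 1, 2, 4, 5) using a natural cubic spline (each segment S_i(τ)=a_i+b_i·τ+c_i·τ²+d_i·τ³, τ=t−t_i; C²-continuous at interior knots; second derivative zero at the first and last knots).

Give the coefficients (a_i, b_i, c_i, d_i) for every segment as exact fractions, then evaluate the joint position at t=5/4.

  seg 0: a=2 b=-642/61 c=0 d=215/61
  seg 1: a=-5 b=3/61 c=645/61 d=-343/61
  seg 2: a=0 b=264/61 c=-384/61 d=947/488
  seg 3: a=-1 b=297/122 c=1305/244 d=-435/244
S(5/4) = -17235/3904

Δ: Δ0=-7, Δ1=5, Δ2=-1/2, Δ3=6
row 1: diag=4, rhs=72; c'=1/4, d'=18
row 2: denom=6−1·1/4=23/4; d'=(-33−1·18)/(23/4)=-204/23
row 3: denom=6−2·8/23=122/23; d'=(39−2·-204/23)/(122/23)=1305/122
back: M3=1305/122
back: M2=-204/23−8/23·1305/122=-768/61
back: M1=18−1/4·-768/61=1290/61
M: M0=0, M1=1290/61, M2=-768/61, M3=1305/122, M4=0
seg 0: a=2, c=M0/2=0, d=(M1−M0)/(6·1)=215/61, b=Δ0−h0·(2M0+M1)/6=-642/61
seg 1: a=-5, c=M1/2=645/61, d=(M2−M1)/(6·1)=-343/61, b=Δ1−h1·(2M1+M2)/6=3/61
seg 2: a=0, c=M2/2=-384/61, d=(M3−M2)/(6·2)=947/488, b=Δ2−h2·(2M2+M3)/6=264/61
seg 3: a=-1, c=M3/2=1305/244, d=(M4−M3)/(6·1)=-435/244, b=Δ3−h3·(2M3+M4)/6=297/122
t_q=5/4 → seg 1, τ=1/4; S=-5+3/61·τ+645/61·τ²+-343/61·τ³=-17235/3904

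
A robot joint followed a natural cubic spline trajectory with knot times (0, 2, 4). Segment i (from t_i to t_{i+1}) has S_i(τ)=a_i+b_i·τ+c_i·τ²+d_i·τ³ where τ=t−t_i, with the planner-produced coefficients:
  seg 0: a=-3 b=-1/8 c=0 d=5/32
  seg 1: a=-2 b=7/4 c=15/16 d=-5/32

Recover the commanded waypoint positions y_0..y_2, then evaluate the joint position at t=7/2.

y_0=-3 y_1=-2 y_2=4
S(7/2) = 565/256

y_0 = S_0(0) = a_0 = -3
y_1 = S_1(0) = a_1 = -2
y_2 = S_1(2) = 4
t_q=7/2 is in segment 1 (τ=3/2); S_1(τ)=565/256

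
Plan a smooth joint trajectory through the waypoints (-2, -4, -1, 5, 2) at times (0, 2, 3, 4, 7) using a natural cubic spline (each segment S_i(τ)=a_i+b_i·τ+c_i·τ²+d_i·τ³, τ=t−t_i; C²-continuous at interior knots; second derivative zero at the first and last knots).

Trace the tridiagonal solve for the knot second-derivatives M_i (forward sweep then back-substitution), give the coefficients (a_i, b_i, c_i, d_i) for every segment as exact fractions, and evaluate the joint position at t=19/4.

  seg 0: a=-2 b=-182/89 c=0 d=93/356
  seg 1: a=-4 b=97/89 c=279/178 d=61/178
  seg 2: a=-1 b=935/178 c=231/89 d=-329/178
  seg 3: a=5 b=436/89 c=-525/178 d=175/534
S(19/4) = 81491/11392

Δ: Δ0=-1, Δ1=3, Δ2=6, Δ3=-1
row 1: diag=6, rhs=24; c'=1/6, d'=4
row 2: denom=4−1·1/6=23/6; d'=(18−1·4)/(23/6)=84/23
row 3: denom=8−1·6/23=178/23; d'=(-42−1·84/23)/(178/23)=-525/89
back: M3=-525/89
back: M2=84/23−6/23·-525/89=462/89
back: M1=4−1/6·462/89=279/89
M: M0=0, M1=279/89, M2=462/89, M3=-525/89, M4=0
seg 0: a=-2, c=M0/2=0, d=(M1−M0)/(6·2)=93/356, b=Δ0−h0·(2M0+M1)/6=-182/89
seg 1: a=-4, c=M1/2=279/178, d=(M2−M1)/(6·1)=61/178, b=Δ1−h1·(2M1+M2)/6=97/89
seg 2: a=-1, c=M2/2=231/89, d=(M3−M2)/(6·1)=-329/178, b=Δ2−h2·(2M2+M3)/6=935/178
seg 3: a=5, c=M3/2=-525/178, d=(M4−M3)/(6·3)=175/534, b=Δ3−h3·(2M3+M4)/6=436/89
t_q=19/4 → seg 3, τ=3/4; S=5+436/89·τ+-525/178·τ²+175/534·τ³=81491/11392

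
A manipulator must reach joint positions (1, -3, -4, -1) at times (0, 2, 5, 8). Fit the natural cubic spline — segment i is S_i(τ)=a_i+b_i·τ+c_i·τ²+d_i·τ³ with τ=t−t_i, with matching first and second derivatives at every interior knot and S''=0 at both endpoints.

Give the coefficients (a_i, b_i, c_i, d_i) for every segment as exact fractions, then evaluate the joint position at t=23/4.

Δ: Δ0=-2, Δ1=-1/3, Δ2=1
row 1: diag=10, rhs=10; c'=3/10, d'=1
row 2: denom=12−3·3/10=111/10; d'=(8−3·1)/(111/10)=50/111
back: M2=50/111
back: M1=1−3/10·50/111=32/37
M: M0=0, M1=32/37, M2=50/111, M3=0
seg 0: a=1, c=M0/2=0, d=(M1−M0)/(6·2)=8/111, b=Δ0−h0·(2M0+M1)/6=-254/111
seg 1: a=-3, c=M1/2=16/37, d=(M2−M1)/(6·3)=-23/999, b=Δ1−h1·(2M1+M2)/6=-158/111
seg 2: a=-4, c=M2/2=25/111, d=(M3−M2)/(6·3)=-25/999, b=Δ2−h2·(2M2+M3)/6=61/111
t_q=23/4 → seg 2, τ=3/4; S=-4+61/111·τ+25/111·τ²+-25/999·τ³=-8221/2368

  seg 0: a=1 b=-254/111 c=0 d=8/111
  seg 1: a=-3 b=-158/111 c=16/37 d=-23/999
  seg 2: a=-4 b=61/111 c=25/111 d=-25/999
S(23/4) = -8221/2368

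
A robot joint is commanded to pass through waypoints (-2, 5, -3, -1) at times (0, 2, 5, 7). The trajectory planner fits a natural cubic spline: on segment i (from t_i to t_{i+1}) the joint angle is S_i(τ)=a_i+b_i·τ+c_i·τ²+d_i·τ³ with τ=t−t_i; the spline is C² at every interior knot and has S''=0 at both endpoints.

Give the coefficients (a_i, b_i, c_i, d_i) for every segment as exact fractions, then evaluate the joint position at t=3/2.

Δ: Δ0=7/2, Δ1=-8/3, Δ2=1
row 1: diag=10, rhs=-37; c'=3/10, d'=-37/10
row 2: denom=10−3·3/10=91/10; d'=(22−3·-37/10)/(91/10)=331/91
back: M2=331/91
back: M1=-37/10−3/10·331/91=-436/91
M: M0=0, M1=-436/91, M2=331/91, M3=0
seg 0: a=-2, c=M0/2=0, d=(M1−M0)/(6·2)=-109/273, b=Δ0−h0·(2M0+M1)/6=2783/546
seg 1: a=5, c=M1/2=-218/91, d=(M2−M1)/(6·3)=59/126, b=Δ1−h1·(2M1+M2)/6=167/546
seg 2: a=-3, c=M2/2=331/182, d=(M3−M2)/(6·2)=-331/1092, b=Δ2−h2·(2M2+M3)/6=-389/273
t_q=3/2 → seg 0, τ=3/2; S=-2+2783/546·τ+0·τ²+-109/273·τ³=447/104

  seg 0: a=-2 b=2783/546 c=0 d=-109/273
  seg 1: a=5 b=167/546 c=-218/91 d=59/126
  seg 2: a=-3 b=-389/273 c=331/182 d=-331/1092
S(3/2) = 447/104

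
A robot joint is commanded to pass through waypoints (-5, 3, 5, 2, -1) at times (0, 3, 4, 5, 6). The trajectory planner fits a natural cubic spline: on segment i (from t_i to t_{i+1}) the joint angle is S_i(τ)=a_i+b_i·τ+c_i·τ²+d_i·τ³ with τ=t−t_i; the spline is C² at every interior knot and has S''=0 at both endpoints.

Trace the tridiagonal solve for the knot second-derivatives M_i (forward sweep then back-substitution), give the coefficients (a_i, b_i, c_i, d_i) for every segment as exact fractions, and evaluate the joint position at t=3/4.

Δ: Δ0=8/3, Δ1=2, Δ2=-3, Δ3=-3
row 1: diag=8, rhs=-4; c'=1/8, d'=-1/2
row 2: denom=4−1·1/8=31/8; d'=(-30−1·-1/2)/(31/8)=-236/31
row 3: denom=4−1·8/31=116/31; d'=(0−1·-236/31)/(116/31)=59/29
back: M3=59/29
back: M2=-236/31−8/31·59/29=-236/29
back: M1=-1/2−1/8·-236/29=15/29
M: M0=0, M1=15/29, M2=-236/29, M3=59/29, M4=0
seg 0: a=-5, c=M0/2=0, d=(M1−M0)/(6·3)=5/174, b=Δ0−h0·(2M0+M1)/6=419/174
seg 1: a=3, c=M1/2=15/58, d=(M2−M1)/(6·1)=-251/174, b=Δ1−h1·(2M1+M2)/6=277/87
seg 2: a=5, c=M2/2=-118/29, d=(M3−M2)/(6·1)=295/174, b=Δ2−h2·(2M2+M3)/6=-109/174
seg 3: a=2, c=M3/2=59/58, d=(M4−M3)/(6·1)=-59/174, b=Δ3−h3·(2M3+M4)/6=-320/87
t_q=3/4 → seg 0, τ=3/4; S=-5+419/174·τ+0·τ²+5/174·τ³=-11811/3712

  seg 0: a=-5 b=419/174 c=0 d=5/174
  seg 1: a=3 b=277/87 c=15/58 d=-251/174
  seg 2: a=5 b=-109/174 c=-118/29 d=295/174
  seg 3: a=2 b=-320/87 c=59/58 d=-59/174
S(3/4) = -11811/3712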